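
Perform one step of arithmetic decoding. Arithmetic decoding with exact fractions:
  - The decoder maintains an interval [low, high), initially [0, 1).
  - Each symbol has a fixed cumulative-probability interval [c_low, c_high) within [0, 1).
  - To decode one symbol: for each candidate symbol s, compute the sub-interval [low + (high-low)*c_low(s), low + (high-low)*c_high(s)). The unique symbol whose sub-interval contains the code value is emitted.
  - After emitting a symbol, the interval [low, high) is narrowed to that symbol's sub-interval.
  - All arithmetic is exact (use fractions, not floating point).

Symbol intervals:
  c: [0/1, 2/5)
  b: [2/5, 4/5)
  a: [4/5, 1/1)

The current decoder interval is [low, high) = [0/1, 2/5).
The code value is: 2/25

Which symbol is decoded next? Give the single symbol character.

Answer: c

Derivation:
Interval width = high − low = 2/5 − 0/1 = 2/5
Scaled code = (code − low) / width = (2/25 − 0/1) / 2/5 = 1/5
  c: [0/1, 2/5) ← scaled code falls here ✓
  b: [2/5, 4/5) 
  a: [4/5, 1/1) 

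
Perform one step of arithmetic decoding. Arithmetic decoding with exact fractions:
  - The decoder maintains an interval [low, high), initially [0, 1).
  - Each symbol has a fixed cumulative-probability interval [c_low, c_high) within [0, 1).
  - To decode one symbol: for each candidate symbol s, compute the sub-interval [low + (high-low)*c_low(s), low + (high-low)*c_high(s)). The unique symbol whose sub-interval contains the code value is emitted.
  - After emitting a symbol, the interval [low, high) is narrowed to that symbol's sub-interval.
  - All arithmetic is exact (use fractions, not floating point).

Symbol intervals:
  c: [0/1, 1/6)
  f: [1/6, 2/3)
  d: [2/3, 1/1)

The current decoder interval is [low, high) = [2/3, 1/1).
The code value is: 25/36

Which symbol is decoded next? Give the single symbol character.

Interval width = high − low = 1/1 − 2/3 = 1/3
Scaled code = (code − low) / width = (25/36 − 2/3) / 1/3 = 1/12
  c: [0/1, 1/6) ← scaled code falls here ✓
  f: [1/6, 2/3) 
  d: [2/3, 1/1) 

Answer: c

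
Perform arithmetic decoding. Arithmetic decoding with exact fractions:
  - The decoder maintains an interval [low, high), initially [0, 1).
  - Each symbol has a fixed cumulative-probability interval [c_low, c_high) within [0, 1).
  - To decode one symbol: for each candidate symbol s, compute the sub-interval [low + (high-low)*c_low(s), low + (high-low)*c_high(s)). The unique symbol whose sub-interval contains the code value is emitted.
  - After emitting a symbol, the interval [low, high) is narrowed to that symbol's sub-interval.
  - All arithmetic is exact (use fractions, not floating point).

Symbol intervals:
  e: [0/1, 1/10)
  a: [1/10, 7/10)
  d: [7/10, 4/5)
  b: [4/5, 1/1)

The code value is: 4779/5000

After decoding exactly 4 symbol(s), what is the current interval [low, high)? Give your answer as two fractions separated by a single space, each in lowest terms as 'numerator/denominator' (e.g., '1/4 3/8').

Answer: 2389/2500 239/250

Derivation:
Step 1: interval [0/1, 1/1), width = 1/1 - 0/1 = 1/1
  'e': [0/1 + 1/1*0/1, 0/1 + 1/1*1/10) = [0/1, 1/10)
  'a': [0/1 + 1/1*1/10, 0/1 + 1/1*7/10) = [1/10, 7/10)
  'd': [0/1 + 1/1*7/10, 0/1 + 1/1*4/5) = [7/10, 4/5)
  'b': [0/1 + 1/1*4/5, 0/1 + 1/1*1/1) = [4/5, 1/1) <- contains code 4779/5000
  emit 'b', narrow to [4/5, 1/1)
Step 2: interval [4/5, 1/1), width = 1/1 - 4/5 = 1/5
  'e': [4/5 + 1/5*0/1, 4/5 + 1/5*1/10) = [4/5, 41/50)
  'a': [4/5 + 1/5*1/10, 4/5 + 1/5*7/10) = [41/50, 47/50)
  'd': [4/5 + 1/5*7/10, 4/5 + 1/5*4/5) = [47/50, 24/25) <- contains code 4779/5000
  'b': [4/5 + 1/5*4/5, 4/5 + 1/5*1/1) = [24/25, 1/1)
  emit 'd', narrow to [47/50, 24/25)
Step 3: interval [47/50, 24/25), width = 24/25 - 47/50 = 1/50
  'e': [47/50 + 1/50*0/1, 47/50 + 1/50*1/10) = [47/50, 471/500)
  'a': [47/50 + 1/50*1/10, 47/50 + 1/50*7/10) = [471/500, 477/500)
  'd': [47/50 + 1/50*7/10, 47/50 + 1/50*4/5) = [477/500, 239/250) <- contains code 4779/5000
  'b': [47/50 + 1/50*4/5, 47/50 + 1/50*1/1) = [239/250, 24/25)
  emit 'd', narrow to [477/500, 239/250)
Step 4: interval [477/500, 239/250), width = 239/250 - 477/500 = 1/500
  'e': [477/500 + 1/500*0/1, 477/500 + 1/500*1/10) = [477/500, 4771/5000)
  'a': [477/500 + 1/500*1/10, 477/500 + 1/500*7/10) = [4771/5000, 4777/5000)
  'd': [477/500 + 1/500*7/10, 477/500 + 1/500*4/5) = [4777/5000, 2389/2500)
  'b': [477/500 + 1/500*4/5, 477/500 + 1/500*1/1) = [2389/2500, 239/250) <- contains code 4779/5000
  emit 'b', narrow to [2389/2500, 239/250)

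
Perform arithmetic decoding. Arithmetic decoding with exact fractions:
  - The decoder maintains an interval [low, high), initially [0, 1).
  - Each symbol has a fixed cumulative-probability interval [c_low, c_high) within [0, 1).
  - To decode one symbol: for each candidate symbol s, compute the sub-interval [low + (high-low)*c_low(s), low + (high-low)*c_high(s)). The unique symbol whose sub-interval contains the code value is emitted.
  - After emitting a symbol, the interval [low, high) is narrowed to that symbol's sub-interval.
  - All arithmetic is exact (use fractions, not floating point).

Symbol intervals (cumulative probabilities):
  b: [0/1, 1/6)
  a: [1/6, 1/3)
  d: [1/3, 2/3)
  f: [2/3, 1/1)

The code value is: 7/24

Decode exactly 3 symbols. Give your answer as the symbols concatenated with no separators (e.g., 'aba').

Step 1: interval [0/1, 1/1), width = 1/1 - 0/1 = 1/1
  'b': [0/1 + 1/1*0/1, 0/1 + 1/1*1/6) = [0/1, 1/6)
  'a': [0/1 + 1/1*1/6, 0/1 + 1/1*1/3) = [1/6, 1/3) <- contains code 7/24
  'd': [0/1 + 1/1*1/3, 0/1 + 1/1*2/3) = [1/3, 2/3)
  'f': [0/1 + 1/1*2/3, 0/1 + 1/1*1/1) = [2/3, 1/1)
  emit 'a', narrow to [1/6, 1/3)
Step 2: interval [1/6, 1/3), width = 1/3 - 1/6 = 1/6
  'b': [1/6 + 1/6*0/1, 1/6 + 1/6*1/6) = [1/6, 7/36)
  'a': [1/6 + 1/6*1/6, 1/6 + 1/6*1/3) = [7/36, 2/9)
  'd': [1/6 + 1/6*1/3, 1/6 + 1/6*2/3) = [2/9, 5/18)
  'f': [1/6 + 1/6*2/3, 1/6 + 1/6*1/1) = [5/18, 1/3) <- contains code 7/24
  emit 'f', narrow to [5/18, 1/3)
Step 3: interval [5/18, 1/3), width = 1/3 - 5/18 = 1/18
  'b': [5/18 + 1/18*0/1, 5/18 + 1/18*1/6) = [5/18, 31/108)
  'a': [5/18 + 1/18*1/6, 5/18 + 1/18*1/3) = [31/108, 8/27) <- contains code 7/24
  'd': [5/18 + 1/18*1/3, 5/18 + 1/18*2/3) = [8/27, 17/54)
  'f': [5/18 + 1/18*2/3, 5/18 + 1/18*1/1) = [17/54, 1/3)
  emit 'a', narrow to [31/108, 8/27)

Answer: afa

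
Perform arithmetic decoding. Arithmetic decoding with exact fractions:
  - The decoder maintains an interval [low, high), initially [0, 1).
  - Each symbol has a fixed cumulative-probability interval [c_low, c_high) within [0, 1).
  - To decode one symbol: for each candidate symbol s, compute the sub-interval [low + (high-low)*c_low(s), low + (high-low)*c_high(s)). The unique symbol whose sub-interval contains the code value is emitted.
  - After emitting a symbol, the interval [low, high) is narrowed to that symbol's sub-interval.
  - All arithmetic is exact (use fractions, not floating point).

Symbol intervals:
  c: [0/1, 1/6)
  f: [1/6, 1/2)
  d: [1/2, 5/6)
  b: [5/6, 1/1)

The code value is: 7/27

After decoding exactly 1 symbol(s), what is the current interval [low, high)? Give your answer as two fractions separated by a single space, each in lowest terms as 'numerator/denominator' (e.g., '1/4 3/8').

Answer: 1/6 1/2

Derivation:
Step 1: interval [0/1, 1/1), width = 1/1 - 0/1 = 1/1
  'c': [0/1 + 1/1*0/1, 0/1 + 1/1*1/6) = [0/1, 1/6)
  'f': [0/1 + 1/1*1/6, 0/1 + 1/1*1/2) = [1/6, 1/2) <- contains code 7/27
  'd': [0/1 + 1/1*1/2, 0/1 + 1/1*5/6) = [1/2, 5/6)
  'b': [0/1 + 1/1*5/6, 0/1 + 1/1*1/1) = [5/6, 1/1)
  emit 'f', narrow to [1/6, 1/2)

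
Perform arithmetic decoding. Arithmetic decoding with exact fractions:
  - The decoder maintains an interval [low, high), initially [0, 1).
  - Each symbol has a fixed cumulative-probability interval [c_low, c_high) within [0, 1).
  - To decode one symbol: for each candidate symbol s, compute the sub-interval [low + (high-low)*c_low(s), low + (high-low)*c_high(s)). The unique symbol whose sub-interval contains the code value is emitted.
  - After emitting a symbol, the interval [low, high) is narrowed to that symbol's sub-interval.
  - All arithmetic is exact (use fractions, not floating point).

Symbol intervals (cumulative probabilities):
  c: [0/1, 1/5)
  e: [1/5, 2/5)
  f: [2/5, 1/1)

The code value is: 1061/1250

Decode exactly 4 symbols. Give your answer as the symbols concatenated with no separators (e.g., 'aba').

Step 1: interval [0/1, 1/1), width = 1/1 - 0/1 = 1/1
  'c': [0/1 + 1/1*0/1, 0/1 + 1/1*1/5) = [0/1, 1/5)
  'e': [0/1 + 1/1*1/5, 0/1 + 1/1*2/5) = [1/5, 2/5)
  'f': [0/1 + 1/1*2/5, 0/1 + 1/1*1/1) = [2/5, 1/1) <- contains code 1061/1250
  emit 'f', narrow to [2/5, 1/1)
Step 2: interval [2/5, 1/1), width = 1/1 - 2/5 = 3/5
  'c': [2/5 + 3/5*0/1, 2/5 + 3/5*1/5) = [2/5, 13/25)
  'e': [2/5 + 3/5*1/5, 2/5 + 3/5*2/5) = [13/25, 16/25)
  'f': [2/5 + 3/5*2/5, 2/5 + 3/5*1/1) = [16/25, 1/1) <- contains code 1061/1250
  emit 'f', narrow to [16/25, 1/1)
Step 3: interval [16/25, 1/1), width = 1/1 - 16/25 = 9/25
  'c': [16/25 + 9/25*0/1, 16/25 + 9/25*1/5) = [16/25, 89/125)
  'e': [16/25 + 9/25*1/5, 16/25 + 9/25*2/5) = [89/125, 98/125)
  'f': [16/25 + 9/25*2/5, 16/25 + 9/25*1/1) = [98/125, 1/1) <- contains code 1061/1250
  emit 'f', narrow to [98/125, 1/1)
Step 4: interval [98/125, 1/1), width = 1/1 - 98/125 = 27/125
  'c': [98/125 + 27/125*0/1, 98/125 + 27/125*1/5) = [98/125, 517/625)
  'e': [98/125 + 27/125*1/5, 98/125 + 27/125*2/5) = [517/625, 544/625) <- contains code 1061/1250
  'f': [98/125 + 27/125*2/5, 98/125 + 27/125*1/1) = [544/625, 1/1)
  emit 'e', narrow to [517/625, 544/625)

Answer: fffe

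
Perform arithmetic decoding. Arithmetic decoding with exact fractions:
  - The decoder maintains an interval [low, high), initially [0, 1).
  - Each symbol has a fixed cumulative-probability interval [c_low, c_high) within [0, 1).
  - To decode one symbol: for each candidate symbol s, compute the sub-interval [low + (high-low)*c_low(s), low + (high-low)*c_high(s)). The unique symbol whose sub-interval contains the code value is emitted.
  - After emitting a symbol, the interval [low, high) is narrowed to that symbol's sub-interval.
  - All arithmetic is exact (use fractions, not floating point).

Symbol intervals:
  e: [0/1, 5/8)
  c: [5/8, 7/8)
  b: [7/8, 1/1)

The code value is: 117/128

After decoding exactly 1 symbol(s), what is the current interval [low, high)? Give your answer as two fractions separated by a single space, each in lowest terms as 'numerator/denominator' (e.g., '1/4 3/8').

Answer: 7/8 1/1

Derivation:
Step 1: interval [0/1, 1/1), width = 1/1 - 0/1 = 1/1
  'e': [0/1 + 1/1*0/1, 0/1 + 1/1*5/8) = [0/1, 5/8)
  'c': [0/1 + 1/1*5/8, 0/1 + 1/1*7/8) = [5/8, 7/8)
  'b': [0/1 + 1/1*7/8, 0/1 + 1/1*1/1) = [7/8, 1/1) <- contains code 117/128
  emit 'b', narrow to [7/8, 1/1)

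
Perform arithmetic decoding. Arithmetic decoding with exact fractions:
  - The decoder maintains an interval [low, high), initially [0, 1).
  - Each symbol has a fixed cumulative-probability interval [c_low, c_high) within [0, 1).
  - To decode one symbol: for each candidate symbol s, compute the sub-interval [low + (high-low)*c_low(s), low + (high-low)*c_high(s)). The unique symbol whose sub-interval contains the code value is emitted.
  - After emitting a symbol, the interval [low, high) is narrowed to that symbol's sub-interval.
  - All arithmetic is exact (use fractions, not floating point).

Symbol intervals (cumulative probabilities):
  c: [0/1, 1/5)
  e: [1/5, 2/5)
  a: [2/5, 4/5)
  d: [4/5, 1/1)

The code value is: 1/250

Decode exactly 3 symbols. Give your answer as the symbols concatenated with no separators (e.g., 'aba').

Answer: ccc

Derivation:
Step 1: interval [0/1, 1/1), width = 1/1 - 0/1 = 1/1
  'c': [0/1 + 1/1*0/1, 0/1 + 1/1*1/5) = [0/1, 1/5) <- contains code 1/250
  'e': [0/1 + 1/1*1/5, 0/1 + 1/1*2/5) = [1/5, 2/5)
  'a': [0/1 + 1/1*2/5, 0/1 + 1/1*4/5) = [2/5, 4/5)
  'd': [0/1 + 1/1*4/5, 0/1 + 1/1*1/1) = [4/5, 1/1)
  emit 'c', narrow to [0/1, 1/5)
Step 2: interval [0/1, 1/5), width = 1/5 - 0/1 = 1/5
  'c': [0/1 + 1/5*0/1, 0/1 + 1/5*1/5) = [0/1, 1/25) <- contains code 1/250
  'e': [0/1 + 1/5*1/5, 0/1 + 1/5*2/5) = [1/25, 2/25)
  'a': [0/1 + 1/5*2/5, 0/1 + 1/5*4/5) = [2/25, 4/25)
  'd': [0/1 + 1/5*4/5, 0/1 + 1/5*1/1) = [4/25, 1/5)
  emit 'c', narrow to [0/1, 1/25)
Step 3: interval [0/1, 1/25), width = 1/25 - 0/1 = 1/25
  'c': [0/1 + 1/25*0/1, 0/1 + 1/25*1/5) = [0/1, 1/125) <- contains code 1/250
  'e': [0/1 + 1/25*1/5, 0/1 + 1/25*2/5) = [1/125, 2/125)
  'a': [0/1 + 1/25*2/5, 0/1 + 1/25*4/5) = [2/125, 4/125)
  'd': [0/1 + 1/25*4/5, 0/1 + 1/25*1/1) = [4/125, 1/25)
  emit 'c', narrow to [0/1, 1/125)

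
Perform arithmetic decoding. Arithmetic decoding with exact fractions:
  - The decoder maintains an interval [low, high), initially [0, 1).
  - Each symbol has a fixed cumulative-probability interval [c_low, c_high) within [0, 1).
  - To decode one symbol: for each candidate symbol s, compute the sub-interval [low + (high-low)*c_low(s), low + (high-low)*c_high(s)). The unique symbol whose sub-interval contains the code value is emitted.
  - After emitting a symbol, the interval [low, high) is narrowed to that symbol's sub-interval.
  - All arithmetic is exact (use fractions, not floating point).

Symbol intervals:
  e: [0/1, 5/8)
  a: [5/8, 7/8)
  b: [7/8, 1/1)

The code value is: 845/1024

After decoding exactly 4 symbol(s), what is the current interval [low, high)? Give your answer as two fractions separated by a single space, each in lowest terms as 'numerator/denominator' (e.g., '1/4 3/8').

Answer: 105/128 425/512

Derivation:
Step 1: interval [0/1, 1/1), width = 1/1 - 0/1 = 1/1
  'e': [0/1 + 1/1*0/1, 0/1 + 1/1*5/8) = [0/1, 5/8)
  'a': [0/1 + 1/1*5/8, 0/1 + 1/1*7/8) = [5/8, 7/8) <- contains code 845/1024
  'b': [0/1 + 1/1*7/8, 0/1 + 1/1*1/1) = [7/8, 1/1)
  emit 'a', narrow to [5/8, 7/8)
Step 2: interval [5/8, 7/8), width = 7/8 - 5/8 = 1/4
  'e': [5/8 + 1/4*0/1, 5/8 + 1/4*5/8) = [5/8, 25/32)
  'a': [5/8 + 1/4*5/8, 5/8 + 1/4*7/8) = [25/32, 27/32) <- contains code 845/1024
  'b': [5/8 + 1/4*7/8, 5/8 + 1/4*1/1) = [27/32, 7/8)
  emit 'a', narrow to [25/32, 27/32)
Step 3: interval [25/32, 27/32), width = 27/32 - 25/32 = 1/16
  'e': [25/32 + 1/16*0/1, 25/32 + 1/16*5/8) = [25/32, 105/128)
  'a': [25/32 + 1/16*5/8, 25/32 + 1/16*7/8) = [105/128, 107/128) <- contains code 845/1024
  'b': [25/32 + 1/16*7/8, 25/32 + 1/16*1/1) = [107/128, 27/32)
  emit 'a', narrow to [105/128, 107/128)
Step 4: interval [105/128, 107/128), width = 107/128 - 105/128 = 1/64
  'e': [105/128 + 1/64*0/1, 105/128 + 1/64*5/8) = [105/128, 425/512) <- contains code 845/1024
  'a': [105/128 + 1/64*5/8, 105/128 + 1/64*7/8) = [425/512, 427/512)
  'b': [105/128 + 1/64*7/8, 105/128 + 1/64*1/1) = [427/512, 107/128)
  emit 'e', narrow to [105/128, 425/512)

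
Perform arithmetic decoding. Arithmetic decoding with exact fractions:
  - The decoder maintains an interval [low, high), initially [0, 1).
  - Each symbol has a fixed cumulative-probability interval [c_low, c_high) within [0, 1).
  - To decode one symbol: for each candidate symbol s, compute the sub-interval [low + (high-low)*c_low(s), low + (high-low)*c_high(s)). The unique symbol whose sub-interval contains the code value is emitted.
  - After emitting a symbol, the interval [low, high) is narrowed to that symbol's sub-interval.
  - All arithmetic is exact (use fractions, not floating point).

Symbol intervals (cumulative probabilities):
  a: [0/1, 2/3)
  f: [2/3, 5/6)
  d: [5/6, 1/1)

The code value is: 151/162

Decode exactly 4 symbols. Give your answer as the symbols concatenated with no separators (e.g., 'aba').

Answer: dada

Derivation:
Step 1: interval [0/1, 1/1), width = 1/1 - 0/1 = 1/1
  'a': [0/1 + 1/1*0/1, 0/1 + 1/1*2/3) = [0/1, 2/3)
  'f': [0/1 + 1/1*2/3, 0/1 + 1/1*5/6) = [2/3, 5/6)
  'd': [0/1 + 1/1*5/6, 0/1 + 1/1*1/1) = [5/6, 1/1) <- contains code 151/162
  emit 'd', narrow to [5/6, 1/1)
Step 2: interval [5/6, 1/1), width = 1/1 - 5/6 = 1/6
  'a': [5/6 + 1/6*0/1, 5/6 + 1/6*2/3) = [5/6, 17/18) <- contains code 151/162
  'f': [5/6 + 1/6*2/3, 5/6 + 1/6*5/6) = [17/18, 35/36)
  'd': [5/6 + 1/6*5/6, 5/6 + 1/6*1/1) = [35/36, 1/1)
  emit 'a', narrow to [5/6, 17/18)
Step 3: interval [5/6, 17/18), width = 17/18 - 5/6 = 1/9
  'a': [5/6 + 1/9*0/1, 5/6 + 1/9*2/3) = [5/6, 49/54)
  'f': [5/6 + 1/9*2/3, 5/6 + 1/9*5/6) = [49/54, 25/27)
  'd': [5/6 + 1/9*5/6, 5/6 + 1/9*1/1) = [25/27, 17/18) <- contains code 151/162
  emit 'd', narrow to [25/27, 17/18)
Step 4: interval [25/27, 17/18), width = 17/18 - 25/27 = 1/54
  'a': [25/27 + 1/54*0/1, 25/27 + 1/54*2/3) = [25/27, 76/81) <- contains code 151/162
  'f': [25/27 + 1/54*2/3, 25/27 + 1/54*5/6) = [76/81, 305/324)
  'd': [25/27 + 1/54*5/6, 25/27 + 1/54*1/1) = [305/324, 17/18)
  emit 'a', narrow to [25/27, 76/81)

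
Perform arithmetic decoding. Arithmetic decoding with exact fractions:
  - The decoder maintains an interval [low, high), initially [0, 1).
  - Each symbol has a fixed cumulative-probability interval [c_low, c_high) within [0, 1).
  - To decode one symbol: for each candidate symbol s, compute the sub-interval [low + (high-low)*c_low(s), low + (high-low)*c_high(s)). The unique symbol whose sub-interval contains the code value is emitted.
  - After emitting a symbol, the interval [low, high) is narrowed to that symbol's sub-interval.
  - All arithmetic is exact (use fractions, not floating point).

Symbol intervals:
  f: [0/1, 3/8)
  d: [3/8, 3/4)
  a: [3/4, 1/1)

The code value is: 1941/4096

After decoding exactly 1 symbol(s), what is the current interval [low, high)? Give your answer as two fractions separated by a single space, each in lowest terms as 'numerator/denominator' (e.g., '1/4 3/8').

Answer: 3/8 3/4

Derivation:
Step 1: interval [0/1, 1/1), width = 1/1 - 0/1 = 1/1
  'f': [0/1 + 1/1*0/1, 0/1 + 1/1*3/8) = [0/1, 3/8)
  'd': [0/1 + 1/1*3/8, 0/1 + 1/1*3/4) = [3/8, 3/4) <- contains code 1941/4096
  'a': [0/1 + 1/1*3/4, 0/1 + 1/1*1/1) = [3/4, 1/1)
  emit 'd', narrow to [3/8, 3/4)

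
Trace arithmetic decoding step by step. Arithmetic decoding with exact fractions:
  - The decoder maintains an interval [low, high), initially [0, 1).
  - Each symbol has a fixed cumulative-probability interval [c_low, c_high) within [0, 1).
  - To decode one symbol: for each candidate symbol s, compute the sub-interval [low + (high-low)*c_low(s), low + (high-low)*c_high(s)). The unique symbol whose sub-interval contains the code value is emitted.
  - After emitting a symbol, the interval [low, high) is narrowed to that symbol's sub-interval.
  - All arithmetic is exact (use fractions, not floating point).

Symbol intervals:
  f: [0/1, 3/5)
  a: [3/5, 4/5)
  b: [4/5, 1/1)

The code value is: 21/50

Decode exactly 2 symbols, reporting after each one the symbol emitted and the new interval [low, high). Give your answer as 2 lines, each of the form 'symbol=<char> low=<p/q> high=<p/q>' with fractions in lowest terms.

Answer: symbol=f low=0/1 high=3/5
symbol=a low=9/25 high=12/25

Derivation:
Step 1: interval [0/1, 1/1), width = 1/1 - 0/1 = 1/1
  'f': [0/1 + 1/1*0/1, 0/1 + 1/1*3/5) = [0/1, 3/5) <- contains code 21/50
  'a': [0/1 + 1/1*3/5, 0/1 + 1/1*4/5) = [3/5, 4/5)
  'b': [0/1 + 1/1*4/5, 0/1 + 1/1*1/1) = [4/5, 1/1)
  emit 'f', narrow to [0/1, 3/5)
Step 2: interval [0/1, 3/5), width = 3/5 - 0/1 = 3/5
  'f': [0/1 + 3/5*0/1, 0/1 + 3/5*3/5) = [0/1, 9/25)
  'a': [0/1 + 3/5*3/5, 0/1 + 3/5*4/5) = [9/25, 12/25) <- contains code 21/50
  'b': [0/1 + 3/5*4/5, 0/1 + 3/5*1/1) = [12/25, 3/5)
  emit 'a', narrow to [9/25, 12/25)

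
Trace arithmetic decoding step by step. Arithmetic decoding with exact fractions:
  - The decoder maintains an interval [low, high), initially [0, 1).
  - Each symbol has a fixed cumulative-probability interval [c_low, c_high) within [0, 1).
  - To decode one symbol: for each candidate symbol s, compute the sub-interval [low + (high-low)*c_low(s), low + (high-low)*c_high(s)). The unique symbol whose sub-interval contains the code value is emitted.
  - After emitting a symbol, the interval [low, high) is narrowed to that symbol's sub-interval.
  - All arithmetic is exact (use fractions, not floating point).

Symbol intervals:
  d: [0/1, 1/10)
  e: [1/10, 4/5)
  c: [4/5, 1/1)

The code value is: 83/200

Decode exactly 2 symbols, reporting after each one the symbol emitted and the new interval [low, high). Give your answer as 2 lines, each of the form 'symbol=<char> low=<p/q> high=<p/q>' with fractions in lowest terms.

Answer: symbol=e low=1/10 high=4/5
symbol=e low=17/100 high=33/50

Derivation:
Step 1: interval [0/1, 1/1), width = 1/1 - 0/1 = 1/1
  'd': [0/1 + 1/1*0/1, 0/1 + 1/1*1/10) = [0/1, 1/10)
  'e': [0/1 + 1/1*1/10, 0/1 + 1/1*4/5) = [1/10, 4/5) <- contains code 83/200
  'c': [0/1 + 1/1*4/5, 0/1 + 1/1*1/1) = [4/5, 1/1)
  emit 'e', narrow to [1/10, 4/5)
Step 2: interval [1/10, 4/5), width = 4/5 - 1/10 = 7/10
  'd': [1/10 + 7/10*0/1, 1/10 + 7/10*1/10) = [1/10, 17/100)
  'e': [1/10 + 7/10*1/10, 1/10 + 7/10*4/5) = [17/100, 33/50) <- contains code 83/200
  'c': [1/10 + 7/10*4/5, 1/10 + 7/10*1/1) = [33/50, 4/5)
  emit 'e', narrow to [17/100, 33/50)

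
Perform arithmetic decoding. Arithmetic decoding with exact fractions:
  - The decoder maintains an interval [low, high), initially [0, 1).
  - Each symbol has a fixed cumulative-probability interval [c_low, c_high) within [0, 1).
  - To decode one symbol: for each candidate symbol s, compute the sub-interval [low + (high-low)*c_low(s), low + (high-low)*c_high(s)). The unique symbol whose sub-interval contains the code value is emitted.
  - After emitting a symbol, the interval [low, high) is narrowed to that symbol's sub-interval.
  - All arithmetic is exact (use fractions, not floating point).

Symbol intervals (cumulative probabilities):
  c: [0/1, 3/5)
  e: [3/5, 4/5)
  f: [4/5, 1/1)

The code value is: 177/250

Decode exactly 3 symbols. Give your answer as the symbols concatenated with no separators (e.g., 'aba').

Answer: ecf

Derivation:
Step 1: interval [0/1, 1/1), width = 1/1 - 0/1 = 1/1
  'c': [0/1 + 1/1*0/1, 0/1 + 1/1*3/5) = [0/1, 3/5)
  'e': [0/1 + 1/1*3/5, 0/1 + 1/1*4/5) = [3/5, 4/5) <- contains code 177/250
  'f': [0/1 + 1/1*4/5, 0/1 + 1/1*1/1) = [4/5, 1/1)
  emit 'e', narrow to [3/5, 4/5)
Step 2: interval [3/5, 4/5), width = 4/5 - 3/5 = 1/5
  'c': [3/5 + 1/5*0/1, 3/5 + 1/5*3/5) = [3/5, 18/25) <- contains code 177/250
  'e': [3/5 + 1/5*3/5, 3/5 + 1/5*4/5) = [18/25, 19/25)
  'f': [3/5 + 1/5*4/5, 3/5 + 1/5*1/1) = [19/25, 4/5)
  emit 'c', narrow to [3/5, 18/25)
Step 3: interval [3/5, 18/25), width = 18/25 - 3/5 = 3/25
  'c': [3/5 + 3/25*0/1, 3/5 + 3/25*3/5) = [3/5, 84/125)
  'e': [3/5 + 3/25*3/5, 3/5 + 3/25*4/5) = [84/125, 87/125)
  'f': [3/5 + 3/25*4/5, 3/5 + 3/25*1/1) = [87/125, 18/25) <- contains code 177/250
  emit 'f', narrow to [87/125, 18/25)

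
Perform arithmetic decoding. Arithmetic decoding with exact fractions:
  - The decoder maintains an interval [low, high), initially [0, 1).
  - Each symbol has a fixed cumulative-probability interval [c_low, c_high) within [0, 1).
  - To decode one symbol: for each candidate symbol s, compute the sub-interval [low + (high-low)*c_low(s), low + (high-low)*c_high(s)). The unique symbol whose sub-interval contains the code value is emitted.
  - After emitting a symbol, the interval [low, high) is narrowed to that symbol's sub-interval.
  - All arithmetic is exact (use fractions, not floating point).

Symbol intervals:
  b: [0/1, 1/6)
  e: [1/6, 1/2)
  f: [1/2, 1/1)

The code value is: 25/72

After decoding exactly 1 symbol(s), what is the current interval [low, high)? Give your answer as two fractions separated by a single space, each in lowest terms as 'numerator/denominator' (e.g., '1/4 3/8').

Answer: 1/6 1/2

Derivation:
Step 1: interval [0/1, 1/1), width = 1/1 - 0/1 = 1/1
  'b': [0/1 + 1/1*0/1, 0/1 + 1/1*1/6) = [0/1, 1/6)
  'e': [0/1 + 1/1*1/6, 0/1 + 1/1*1/2) = [1/6, 1/2) <- contains code 25/72
  'f': [0/1 + 1/1*1/2, 0/1 + 1/1*1/1) = [1/2, 1/1)
  emit 'e', narrow to [1/6, 1/2)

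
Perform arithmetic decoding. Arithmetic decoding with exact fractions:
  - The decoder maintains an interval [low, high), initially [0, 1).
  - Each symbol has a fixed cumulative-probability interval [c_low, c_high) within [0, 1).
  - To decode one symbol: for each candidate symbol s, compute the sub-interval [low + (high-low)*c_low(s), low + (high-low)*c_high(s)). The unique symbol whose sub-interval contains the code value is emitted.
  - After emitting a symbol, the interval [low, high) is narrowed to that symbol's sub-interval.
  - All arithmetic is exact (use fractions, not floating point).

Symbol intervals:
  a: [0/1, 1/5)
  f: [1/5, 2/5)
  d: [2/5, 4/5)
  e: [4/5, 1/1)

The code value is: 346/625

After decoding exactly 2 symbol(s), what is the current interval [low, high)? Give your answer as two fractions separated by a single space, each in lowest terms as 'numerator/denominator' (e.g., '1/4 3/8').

Answer: 12/25 14/25

Derivation:
Step 1: interval [0/1, 1/1), width = 1/1 - 0/1 = 1/1
  'a': [0/1 + 1/1*0/1, 0/1 + 1/1*1/5) = [0/1, 1/5)
  'f': [0/1 + 1/1*1/5, 0/1 + 1/1*2/5) = [1/5, 2/5)
  'd': [0/1 + 1/1*2/5, 0/1 + 1/1*4/5) = [2/5, 4/5) <- contains code 346/625
  'e': [0/1 + 1/1*4/5, 0/1 + 1/1*1/1) = [4/5, 1/1)
  emit 'd', narrow to [2/5, 4/5)
Step 2: interval [2/5, 4/5), width = 4/5 - 2/5 = 2/5
  'a': [2/5 + 2/5*0/1, 2/5 + 2/5*1/5) = [2/5, 12/25)
  'f': [2/5 + 2/5*1/5, 2/5 + 2/5*2/5) = [12/25, 14/25) <- contains code 346/625
  'd': [2/5 + 2/5*2/5, 2/5 + 2/5*4/5) = [14/25, 18/25)
  'e': [2/5 + 2/5*4/5, 2/5 + 2/5*1/1) = [18/25, 4/5)
  emit 'f', narrow to [12/25, 14/25)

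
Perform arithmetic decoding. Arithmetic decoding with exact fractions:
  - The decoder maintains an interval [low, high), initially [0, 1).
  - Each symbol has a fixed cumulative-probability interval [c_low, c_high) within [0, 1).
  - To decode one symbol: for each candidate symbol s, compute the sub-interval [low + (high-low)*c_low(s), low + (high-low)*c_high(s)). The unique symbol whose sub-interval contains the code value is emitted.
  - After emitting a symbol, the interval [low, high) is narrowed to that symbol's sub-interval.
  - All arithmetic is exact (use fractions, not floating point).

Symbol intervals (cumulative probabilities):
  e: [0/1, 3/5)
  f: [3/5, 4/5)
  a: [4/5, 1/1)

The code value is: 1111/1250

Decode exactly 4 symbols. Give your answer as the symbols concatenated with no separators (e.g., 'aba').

Answer: aeff

Derivation:
Step 1: interval [0/1, 1/1), width = 1/1 - 0/1 = 1/1
  'e': [0/1 + 1/1*0/1, 0/1 + 1/1*3/5) = [0/1, 3/5)
  'f': [0/1 + 1/1*3/5, 0/1 + 1/1*4/5) = [3/5, 4/5)
  'a': [0/1 + 1/1*4/5, 0/1 + 1/1*1/1) = [4/5, 1/1) <- contains code 1111/1250
  emit 'a', narrow to [4/5, 1/1)
Step 2: interval [4/5, 1/1), width = 1/1 - 4/5 = 1/5
  'e': [4/5 + 1/5*0/1, 4/5 + 1/5*3/5) = [4/5, 23/25) <- contains code 1111/1250
  'f': [4/5 + 1/5*3/5, 4/5 + 1/5*4/5) = [23/25, 24/25)
  'a': [4/5 + 1/5*4/5, 4/5 + 1/5*1/1) = [24/25, 1/1)
  emit 'e', narrow to [4/5, 23/25)
Step 3: interval [4/5, 23/25), width = 23/25 - 4/5 = 3/25
  'e': [4/5 + 3/25*0/1, 4/5 + 3/25*3/5) = [4/5, 109/125)
  'f': [4/5 + 3/25*3/5, 4/5 + 3/25*4/5) = [109/125, 112/125) <- contains code 1111/1250
  'a': [4/5 + 3/25*4/5, 4/5 + 3/25*1/1) = [112/125, 23/25)
  emit 'f', narrow to [109/125, 112/125)
Step 4: interval [109/125, 112/125), width = 112/125 - 109/125 = 3/125
  'e': [109/125 + 3/125*0/1, 109/125 + 3/125*3/5) = [109/125, 554/625)
  'f': [109/125 + 3/125*3/5, 109/125 + 3/125*4/5) = [554/625, 557/625) <- contains code 1111/1250
  'a': [109/125 + 3/125*4/5, 109/125 + 3/125*1/1) = [557/625, 112/125)
  emit 'f', narrow to [554/625, 557/625)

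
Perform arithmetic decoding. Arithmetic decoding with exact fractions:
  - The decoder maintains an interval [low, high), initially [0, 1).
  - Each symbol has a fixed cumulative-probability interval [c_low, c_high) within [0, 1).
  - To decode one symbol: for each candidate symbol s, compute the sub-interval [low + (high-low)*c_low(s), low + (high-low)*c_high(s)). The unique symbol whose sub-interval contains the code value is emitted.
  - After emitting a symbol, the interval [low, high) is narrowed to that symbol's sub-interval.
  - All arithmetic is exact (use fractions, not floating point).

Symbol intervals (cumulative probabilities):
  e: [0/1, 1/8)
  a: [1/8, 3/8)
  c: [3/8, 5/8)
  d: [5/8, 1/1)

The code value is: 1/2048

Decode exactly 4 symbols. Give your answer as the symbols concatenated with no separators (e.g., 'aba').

Answer: eeea

Derivation:
Step 1: interval [0/1, 1/1), width = 1/1 - 0/1 = 1/1
  'e': [0/1 + 1/1*0/1, 0/1 + 1/1*1/8) = [0/1, 1/8) <- contains code 1/2048
  'a': [0/1 + 1/1*1/8, 0/1 + 1/1*3/8) = [1/8, 3/8)
  'c': [0/1 + 1/1*3/8, 0/1 + 1/1*5/8) = [3/8, 5/8)
  'd': [0/1 + 1/1*5/8, 0/1 + 1/1*1/1) = [5/8, 1/1)
  emit 'e', narrow to [0/1, 1/8)
Step 2: interval [0/1, 1/8), width = 1/8 - 0/1 = 1/8
  'e': [0/1 + 1/8*0/1, 0/1 + 1/8*1/8) = [0/1, 1/64) <- contains code 1/2048
  'a': [0/1 + 1/8*1/8, 0/1 + 1/8*3/8) = [1/64, 3/64)
  'c': [0/1 + 1/8*3/8, 0/1 + 1/8*5/8) = [3/64, 5/64)
  'd': [0/1 + 1/8*5/8, 0/1 + 1/8*1/1) = [5/64, 1/8)
  emit 'e', narrow to [0/1, 1/64)
Step 3: interval [0/1, 1/64), width = 1/64 - 0/1 = 1/64
  'e': [0/1 + 1/64*0/1, 0/1 + 1/64*1/8) = [0/1, 1/512) <- contains code 1/2048
  'a': [0/1 + 1/64*1/8, 0/1 + 1/64*3/8) = [1/512, 3/512)
  'c': [0/1 + 1/64*3/8, 0/1 + 1/64*5/8) = [3/512, 5/512)
  'd': [0/1 + 1/64*5/8, 0/1 + 1/64*1/1) = [5/512, 1/64)
  emit 'e', narrow to [0/1, 1/512)
Step 4: interval [0/1, 1/512), width = 1/512 - 0/1 = 1/512
  'e': [0/1 + 1/512*0/1, 0/1 + 1/512*1/8) = [0/1, 1/4096)
  'a': [0/1 + 1/512*1/8, 0/1 + 1/512*3/8) = [1/4096, 3/4096) <- contains code 1/2048
  'c': [0/1 + 1/512*3/8, 0/1 + 1/512*5/8) = [3/4096, 5/4096)
  'd': [0/1 + 1/512*5/8, 0/1 + 1/512*1/1) = [5/4096, 1/512)
  emit 'a', narrow to [1/4096, 3/4096)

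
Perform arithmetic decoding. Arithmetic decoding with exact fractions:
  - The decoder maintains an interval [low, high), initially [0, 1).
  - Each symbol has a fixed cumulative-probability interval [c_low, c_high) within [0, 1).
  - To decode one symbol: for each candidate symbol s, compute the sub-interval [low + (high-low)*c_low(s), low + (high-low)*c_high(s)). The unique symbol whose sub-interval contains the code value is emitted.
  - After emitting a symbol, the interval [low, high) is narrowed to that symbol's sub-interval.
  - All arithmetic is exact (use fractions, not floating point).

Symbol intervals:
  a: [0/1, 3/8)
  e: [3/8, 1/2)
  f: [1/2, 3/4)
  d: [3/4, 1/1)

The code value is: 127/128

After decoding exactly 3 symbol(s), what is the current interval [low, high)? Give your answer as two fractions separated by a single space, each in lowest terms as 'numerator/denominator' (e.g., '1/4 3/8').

Answer: 63/64 1/1

Derivation:
Step 1: interval [0/1, 1/1), width = 1/1 - 0/1 = 1/1
  'a': [0/1 + 1/1*0/1, 0/1 + 1/1*3/8) = [0/1, 3/8)
  'e': [0/1 + 1/1*3/8, 0/1 + 1/1*1/2) = [3/8, 1/2)
  'f': [0/1 + 1/1*1/2, 0/1 + 1/1*3/4) = [1/2, 3/4)
  'd': [0/1 + 1/1*3/4, 0/1 + 1/1*1/1) = [3/4, 1/1) <- contains code 127/128
  emit 'd', narrow to [3/4, 1/1)
Step 2: interval [3/4, 1/1), width = 1/1 - 3/4 = 1/4
  'a': [3/4 + 1/4*0/1, 3/4 + 1/4*3/8) = [3/4, 27/32)
  'e': [3/4 + 1/4*3/8, 3/4 + 1/4*1/2) = [27/32, 7/8)
  'f': [3/4 + 1/4*1/2, 3/4 + 1/4*3/4) = [7/8, 15/16)
  'd': [3/4 + 1/4*3/4, 3/4 + 1/4*1/1) = [15/16, 1/1) <- contains code 127/128
  emit 'd', narrow to [15/16, 1/1)
Step 3: interval [15/16, 1/1), width = 1/1 - 15/16 = 1/16
  'a': [15/16 + 1/16*0/1, 15/16 + 1/16*3/8) = [15/16, 123/128)
  'e': [15/16 + 1/16*3/8, 15/16 + 1/16*1/2) = [123/128, 31/32)
  'f': [15/16 + 1/16*1/2, 15/16 + 1/16*3/4) = [31/32, 63/64)
  'd': [15/16 + 1/16*3/4, 15/16 + 1/16*1/1) = [63/64, 1/1) <- contains code 127/128
  emit 'd', narrow to [63/64, 1/1)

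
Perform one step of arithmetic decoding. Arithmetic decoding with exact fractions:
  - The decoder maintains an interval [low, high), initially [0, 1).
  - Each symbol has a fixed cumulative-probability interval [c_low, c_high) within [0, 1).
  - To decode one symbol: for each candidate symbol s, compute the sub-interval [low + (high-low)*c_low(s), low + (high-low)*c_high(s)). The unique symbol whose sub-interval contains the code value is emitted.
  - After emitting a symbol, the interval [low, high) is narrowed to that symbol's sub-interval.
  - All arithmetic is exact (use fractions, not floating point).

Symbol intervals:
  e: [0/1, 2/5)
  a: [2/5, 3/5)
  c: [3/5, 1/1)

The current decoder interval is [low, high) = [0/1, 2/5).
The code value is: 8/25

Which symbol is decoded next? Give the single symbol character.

Interval width = high − low = 2/5 − 0/1 = 2/5
Scaled code = (code − low) / width = (8/25 − 0/1) / 2/5 = 4/5
  e: [0/1, 2/5) 
  a: [2/5, 3/5) 
  c: [3/5, 1/1) ← scaled code falls here ✓

Answer: c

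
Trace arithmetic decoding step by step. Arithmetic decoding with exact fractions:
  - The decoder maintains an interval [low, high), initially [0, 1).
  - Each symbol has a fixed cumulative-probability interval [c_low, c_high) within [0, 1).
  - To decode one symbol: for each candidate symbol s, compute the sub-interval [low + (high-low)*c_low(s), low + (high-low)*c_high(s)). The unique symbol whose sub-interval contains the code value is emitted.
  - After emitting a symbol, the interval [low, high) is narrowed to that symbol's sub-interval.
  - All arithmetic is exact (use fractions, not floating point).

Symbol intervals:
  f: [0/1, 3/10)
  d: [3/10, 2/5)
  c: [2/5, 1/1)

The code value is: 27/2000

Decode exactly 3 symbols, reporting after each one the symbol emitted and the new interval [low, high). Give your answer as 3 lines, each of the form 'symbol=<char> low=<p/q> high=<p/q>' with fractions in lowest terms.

Answer: symbol=f low=0/1 high=3/10
symbol=f low=0/1 high=9/100
symbol=f low=0/1 high=27/1000

Derivation:
Step 1: interval [0/1, 1/1), width = 1/1 - 0/1 = 1/1
  'f': [0/1 + 1/1*0/1, 0/1 + 1/1*3/10) = [0/1, 3/10) <- contains code 27/2000
  'd': [0/1 + 1/1*3/10, 0/1 + 1/1*2/5) = [3/10, 2/5)
  'c': [0/1 + 1/1*2/5, 0/1 + 1/1*1/1) = [2/5, 1/1)
  emit 'f', narrow to [0/1, 3/10)
Step 2: interval [0/1, 3/10), width = 3/10 - 0/1 = 3/10
  'f': [0/1 + 3/10*0/1, 0/1 + 3/10*3/10) = [0/1, 9/100) <- contains code 27/2000
  'd': [0/1 + 3/10*3/10, 0/1 + 3/10*2/5) = [9/100, 3/25)
  'c': [0/1 + 3/10*2/5, 0/1 + 3/10*1/1) = [3/25, 3/10)
  emit 'f', narrow to [0/1, 9/100)
Step 3: interval [0/1, 9/100), width = 9/100 - 0/1 = 9/100
  'f': [0/1 + 9/100*0/1, 0/1 + 9/100*3/10) = [0/1, 27/1000) <- contains code 27/2000
  'd': [0/1 + 9/100*3/10, 0/1 + 9/100*2/5) = [27/1000, 9/250)
  'c': [0/1 + 9/100*2/5, 0/1 + 9/100*1/1) = [9/250, 9/100)
  emit 'f', narrow to [0/1, 27/1000)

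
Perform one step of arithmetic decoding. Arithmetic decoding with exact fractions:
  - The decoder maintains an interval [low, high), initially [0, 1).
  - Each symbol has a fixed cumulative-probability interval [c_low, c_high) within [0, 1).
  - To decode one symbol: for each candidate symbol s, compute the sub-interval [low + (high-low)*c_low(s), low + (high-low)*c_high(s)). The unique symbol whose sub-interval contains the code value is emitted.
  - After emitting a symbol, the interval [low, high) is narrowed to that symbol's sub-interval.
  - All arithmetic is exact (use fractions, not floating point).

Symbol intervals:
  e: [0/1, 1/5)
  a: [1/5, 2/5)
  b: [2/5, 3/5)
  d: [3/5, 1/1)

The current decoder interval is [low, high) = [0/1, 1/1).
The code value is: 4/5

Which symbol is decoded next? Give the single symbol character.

Interval width = high − low = 1/1 − 0/1 = 1/1
Scaled code = (code − low) / width = (4/5 − 0/1) / 1/1 = 4/5
  e: [0/1, 1/5) 
  a: [1/5, 2/5) 
  b: [2/5, 3/5) 
  d: [3/5, 1/1) ← scaled code falls here ✓

Answer: d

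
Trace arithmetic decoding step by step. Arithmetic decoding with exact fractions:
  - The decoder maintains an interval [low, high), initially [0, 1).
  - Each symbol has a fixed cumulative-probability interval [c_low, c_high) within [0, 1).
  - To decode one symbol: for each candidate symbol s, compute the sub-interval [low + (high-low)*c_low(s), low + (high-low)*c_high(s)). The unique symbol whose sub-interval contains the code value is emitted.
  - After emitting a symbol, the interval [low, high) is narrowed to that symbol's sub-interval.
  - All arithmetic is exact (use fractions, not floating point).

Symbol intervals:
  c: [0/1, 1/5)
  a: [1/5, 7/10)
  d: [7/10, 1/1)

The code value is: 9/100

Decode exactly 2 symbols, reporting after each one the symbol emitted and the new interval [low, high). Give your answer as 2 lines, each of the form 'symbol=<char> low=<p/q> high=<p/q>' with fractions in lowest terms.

Answer: symbol=c low=0/1 high=1/5
symbol=a low=1/25 high=7/50

Derivation:
Step 1: interval [0/1, 1/1), width = 1/1 - 0/1 = 1/1
  'c': [0/1 + 1/1*0/1, 0/1 + 1/1*1/5) = [0/1, 1/5) <- contains code 9/100
  'a': [0/1 + 1/1*1/5, 0/1 + 1/1*7/10) = [1/5, 7/10)
  'd': [0/1 + 1/1*7/10, 0/1 + 1/1*1/1) = [7/10, 1/1)
  emit 'c', narrow to [0/1, 1/5)
Step 2: interval [0/1, 1/5), width = 1/5 - 0/1 = 1/5
  'c': [0/1 + 1/5*0/1, 0/1 + 1/5*1/5) = [0/1, 1/25)
  'a': [0/1 + 1/5*1/5, 0/1 + 1/5*7/10) = [1/25, 7/50) <- contains code 9/100
  'd': [0/1 + 1/5*7/10, 0/1 + 1/5*1/1) = [7/50, 1/5)
  emit 'a', narrow to [1/25, 7/50)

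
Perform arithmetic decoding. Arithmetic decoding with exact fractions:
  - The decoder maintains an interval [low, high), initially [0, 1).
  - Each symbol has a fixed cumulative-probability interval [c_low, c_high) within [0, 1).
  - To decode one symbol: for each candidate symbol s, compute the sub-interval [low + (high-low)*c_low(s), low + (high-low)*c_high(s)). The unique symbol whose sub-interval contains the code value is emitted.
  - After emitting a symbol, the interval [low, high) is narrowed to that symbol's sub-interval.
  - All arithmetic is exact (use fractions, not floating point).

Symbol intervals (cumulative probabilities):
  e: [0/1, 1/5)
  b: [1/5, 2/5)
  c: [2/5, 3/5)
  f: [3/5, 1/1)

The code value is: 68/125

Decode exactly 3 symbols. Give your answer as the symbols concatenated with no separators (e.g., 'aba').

Step 1: interval [0/1, 1/1), width = 1/1 - 0/1 = 1/1
  'e': [0/1 + 1/1*0/1, 0/1 + 1/1*1/5) = [0/1, 1/5)
  'b': [0/1 + 1/1*1/5, 0/1 + 1/1*2/5) = [1/5, 2/5)
  'c': [0/1 + 1/1*2/5, 0/1 + 1/1*3/5) = [2/5, 3/5) <- contains code 68/125
  'f': [0/1 + 1/1*3/5, 0/1 + 1/1*1/1) = [3/5, 1/1)
  emit 'c', narrow to [2/5, 3/5)
Step 2: interval [2/5, 3/5), width = 3/5 - 2/5 = 1/5
  'e': [2/5 + 1/5*0/1, 2/5 + 1/5*1/5) = [2/5, 11/25)
  'b': [2/5 + 1/5*1/5, 2/5 + 1/5*2/5) = [11/25, 12/25)
  'c': [2/5 + 1/5*2/5, 2/5 + 1/5*3/5) = [12/25, 13/25)
  'f': [2/5 + 1/5*3/5, 2/5 + 1/5*1/1) = [13/25, 3/5) <- contains code 68/125
  emit 'f', narrow to [13/25, 3/5)
Step 3: interval [13/25, 3/5), width = 3/5 - 13/25 = 2/25
  'e': [13/25 + 2/25*0/1, 13/25 + 2/25*1/5) = [13/25, 67/125)
  'b': [13/25 + 2/25*1/5, 13/25 + 2/25*2/5) = [67/125, 69/125) <- contains code 68/125
  'c': [13/25 + 2/25*2/5, 13/25 + 2/25*3/5) = [69/125, 71/125)
  'f': [13/25 + 2/25*3/5, 13/25 + 2/25*1/1) = [71/125, 3/5)
  emit 'b', narrow to [67/125, 69/125)

Answer: cfb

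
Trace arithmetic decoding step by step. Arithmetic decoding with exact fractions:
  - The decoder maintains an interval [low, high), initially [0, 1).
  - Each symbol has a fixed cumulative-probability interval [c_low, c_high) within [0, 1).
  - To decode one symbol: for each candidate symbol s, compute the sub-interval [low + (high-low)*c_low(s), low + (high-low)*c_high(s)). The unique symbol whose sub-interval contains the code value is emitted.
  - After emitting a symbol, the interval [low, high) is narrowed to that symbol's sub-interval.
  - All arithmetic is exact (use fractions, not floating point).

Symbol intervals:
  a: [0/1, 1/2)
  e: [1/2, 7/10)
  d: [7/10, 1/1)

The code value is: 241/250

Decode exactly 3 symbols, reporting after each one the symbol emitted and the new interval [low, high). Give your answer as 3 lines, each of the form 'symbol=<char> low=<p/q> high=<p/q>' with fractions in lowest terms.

Answer: symbol=d low=7/10 high=1/1
symbol=d low=91/100 high=1/1
symbol=e low=191/200 high=973/1000

Derivation:
Step 1: interval [0/1, 1/1), width = 1/1 - 0/1 = 1/1
  'a': [0/1 + 1/1*0/1, 0/1 + 1/1*1/2) = [0/1, 1/2)
  'e': [0/1 + 1/1*1/2, 0/1 + 1/1*7/10) = [1/2, 7/10)
  'd': [0/1 + 1/1*7/10, 0/1 + 1/1*1/1) = [7/10, 1/1) <- contains code 241/250
  emit 'd', narrow to [7/10, 1/1)
Step 2: interval [7/10, 1/1), width = 1/1 - 7/10 = 3/10
  'a': [7/10 + 3/10*0/1, 7/10 + 3/10*1/2) = [7/10, 17/20)
  'e': [7/10 + 3/10*1/2, 7/10 + 3/10*7/10) = [17/20, 91/100)
  'd': [7/10 + 3/10*7/10, 7/10 + 3/10*1/1) = [91/100, 1/1) <- contains code 241/250
  emit 'd', narrow to [91/100, 1/1)
Step 3: interval [91/100, 1/1), width = 1/1 - 91/100 = 9/100
  'a': [91/100 + 9/100*0/1, 91/100 + 9/100*1/2) = [91/100, 191/200)
  'e': [91/100 + 9/100*1/2, 91/100 + 9/100*7/10) = [191/200, 973/1000) <- contains code 241/250
  'd': [91/100 + 9/100*7/10, 91/100 + 9/100*1/1) = [973/1000, 1/1)
  emit 'e', narrow to [191/200, 973/1000)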